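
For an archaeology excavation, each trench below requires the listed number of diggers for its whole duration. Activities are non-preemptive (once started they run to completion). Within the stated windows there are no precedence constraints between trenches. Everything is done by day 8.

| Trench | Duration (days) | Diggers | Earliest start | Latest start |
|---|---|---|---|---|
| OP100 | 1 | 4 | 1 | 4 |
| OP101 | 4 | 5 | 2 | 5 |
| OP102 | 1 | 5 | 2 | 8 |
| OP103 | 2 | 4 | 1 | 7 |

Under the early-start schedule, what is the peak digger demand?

14

Early-start schedule: OP100@1, OP101@2, OP102@2, OP103@1.
Load per day: day 1: 8, day 2: 14, day 3: 5, day 4: 5, day 5: 5, day 6: 0, day 7: 0, day 8: 0.
Peak is 14.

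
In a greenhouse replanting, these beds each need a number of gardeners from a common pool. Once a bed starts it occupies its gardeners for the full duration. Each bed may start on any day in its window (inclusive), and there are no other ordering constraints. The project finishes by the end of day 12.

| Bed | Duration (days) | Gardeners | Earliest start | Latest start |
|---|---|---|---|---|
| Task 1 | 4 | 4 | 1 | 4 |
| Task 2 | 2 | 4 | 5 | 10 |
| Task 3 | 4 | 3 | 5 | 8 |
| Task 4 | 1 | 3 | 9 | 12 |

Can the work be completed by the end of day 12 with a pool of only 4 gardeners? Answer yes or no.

Schedule Task 1@1, Task 2@5, Task 3@7, Task 4@11: d1:4  d2:4  d3:4  d4:4  d5:4  d6:4  d7:3  d8:3  d9:3  d10:3  d11:3  d12:0 — peak 4 ≤ 4.

yes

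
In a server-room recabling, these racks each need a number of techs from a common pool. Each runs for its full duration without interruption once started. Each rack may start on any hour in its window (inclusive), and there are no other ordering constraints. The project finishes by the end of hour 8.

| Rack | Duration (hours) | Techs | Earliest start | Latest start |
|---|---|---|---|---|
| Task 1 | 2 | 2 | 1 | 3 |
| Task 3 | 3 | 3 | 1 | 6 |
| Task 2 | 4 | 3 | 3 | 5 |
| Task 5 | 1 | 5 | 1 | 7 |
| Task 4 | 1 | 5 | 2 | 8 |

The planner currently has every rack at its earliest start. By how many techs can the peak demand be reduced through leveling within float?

4

Early-start peak: h1:10  h2:10  h3:6  h4:3  h5:3  h6:3  h7:0  h8:0 ⇒ 10.
Leveled (Task 1@1, Task 3@1, Task 2@3, Task 5@7, Task 4@8): h1:5  h2:5  h3:6  h4:3  h5:3  h6:3  h7:5  h8:5 ⇒ 6.
Reduction 10 − 6 = 4.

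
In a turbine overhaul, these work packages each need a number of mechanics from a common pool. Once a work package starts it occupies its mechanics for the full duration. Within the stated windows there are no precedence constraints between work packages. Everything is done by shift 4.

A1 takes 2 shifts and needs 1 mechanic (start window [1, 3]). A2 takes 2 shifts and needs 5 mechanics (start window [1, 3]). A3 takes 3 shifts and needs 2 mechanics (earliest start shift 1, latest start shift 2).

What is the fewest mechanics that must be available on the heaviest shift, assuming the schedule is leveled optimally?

Early-start (A1@1, A2@1, A3@1) gives peak 8: s1:8  s2:8  s3:2  s4:0.
Shift A2→3.
Schedule A1@1, A2@3, A3@1: s1:3  s2:3  s3:7  s4:5 — peak 7.
No arrangement of the 18 feasible schedules does better.

7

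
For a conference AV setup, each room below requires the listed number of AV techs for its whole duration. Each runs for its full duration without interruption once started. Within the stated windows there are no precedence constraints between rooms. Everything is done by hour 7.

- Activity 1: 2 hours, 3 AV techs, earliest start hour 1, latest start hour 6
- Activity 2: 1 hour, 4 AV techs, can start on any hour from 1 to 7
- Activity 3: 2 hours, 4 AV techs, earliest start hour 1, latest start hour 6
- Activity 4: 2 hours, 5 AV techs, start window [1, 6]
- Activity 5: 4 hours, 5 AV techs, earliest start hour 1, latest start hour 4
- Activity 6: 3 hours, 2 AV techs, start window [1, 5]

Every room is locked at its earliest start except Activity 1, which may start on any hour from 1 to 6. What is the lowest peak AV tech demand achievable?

20

Activity 1@1: h1:23  h2:19  h3:7  h4:5  h5:0  h6:0  h7:0 → peak 23
Activity 1@2: h1:20  h2:19  h3:10  h4:5  h5:0  h6:0  h7:0 → peak 20
Activity 1@3: h1:20  h2:16  h3:10  h4:8  h5:0  h6:0  h7:0 → peak 20
Activity 1@4: h1:20  h2:16  h3:7  h4:8  h5:3  h6:0  h7:0 → peak 20
Activity 1@5: h1:20  h2:16  h3:7  h4:5  h5:3  h6:3  h7:0 → peak 20
Activity 1@6: h1:20  h2:16  h3:7  h4:5  h5:0  h6:3  h7:3 → peak 20
Best is Activity 1@2, peak 20.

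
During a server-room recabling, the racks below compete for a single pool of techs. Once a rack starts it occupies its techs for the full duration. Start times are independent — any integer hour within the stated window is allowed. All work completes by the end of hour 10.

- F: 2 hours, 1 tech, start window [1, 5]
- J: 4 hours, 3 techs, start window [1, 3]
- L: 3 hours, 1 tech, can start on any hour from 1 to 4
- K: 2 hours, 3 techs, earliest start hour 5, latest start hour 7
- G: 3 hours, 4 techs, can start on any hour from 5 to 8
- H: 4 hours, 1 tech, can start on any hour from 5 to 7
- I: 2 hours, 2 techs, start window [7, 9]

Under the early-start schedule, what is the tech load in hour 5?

8

At early start, hour 5 has: K, G, H.
Demand: 3 + 4 + 1 = 8.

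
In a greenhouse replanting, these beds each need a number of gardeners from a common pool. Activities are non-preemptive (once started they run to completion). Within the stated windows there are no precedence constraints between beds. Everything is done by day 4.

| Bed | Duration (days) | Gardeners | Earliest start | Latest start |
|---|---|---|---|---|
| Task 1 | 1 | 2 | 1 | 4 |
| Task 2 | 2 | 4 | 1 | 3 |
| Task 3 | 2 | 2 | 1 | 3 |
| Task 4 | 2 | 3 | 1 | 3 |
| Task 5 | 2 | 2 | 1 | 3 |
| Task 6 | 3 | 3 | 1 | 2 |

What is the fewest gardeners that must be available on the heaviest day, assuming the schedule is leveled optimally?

Early-start (Task 1@1, Task 2@1, Task 3@1, Task 4@1, Task 5@1, Task 6@1) gives peak 16: d1:16  d2:14  d3:3  d4:0.
Shift Task 4→3, Task 5→3, Task 6→2.
Schedule Task 1@1, Task 2@1, Task 3@1, Task 4@3, Task 5@3, Task 6@2: d1:8  d2:9  d3:8  d4:8 — peak 9.
Total gardener-days = 33 over 4 days ⇒ peak ≥ ⌈33/4⌉ = 9, so 9 is optimal.

9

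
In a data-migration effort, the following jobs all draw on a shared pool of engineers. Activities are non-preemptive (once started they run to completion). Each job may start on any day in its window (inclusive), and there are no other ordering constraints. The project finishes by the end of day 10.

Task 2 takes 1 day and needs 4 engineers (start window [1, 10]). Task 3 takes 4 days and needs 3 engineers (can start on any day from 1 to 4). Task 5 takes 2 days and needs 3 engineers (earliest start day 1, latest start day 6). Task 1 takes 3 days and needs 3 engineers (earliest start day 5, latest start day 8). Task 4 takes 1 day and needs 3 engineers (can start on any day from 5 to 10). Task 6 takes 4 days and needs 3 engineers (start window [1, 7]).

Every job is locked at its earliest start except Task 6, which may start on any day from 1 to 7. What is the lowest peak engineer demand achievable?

10

Task 6@1: d1:13  d2:9  d3:6  d4:6  d5:6  d6:3  d7:3  d8:0  d9:0  d10:0 → peak 13
Task 6@2: d1:10  d2:9  d3:6  d4:6  d5:9  d6:3  d7:3  d8:0  d9:0  d10:0 → peak 10
Task 6@3: d1:10  d2:6  d3:6  d4:6  d5:9  d6:6  d7:3  d8:0  d9:0  d10:0 → peak 10
Task 6@4: d1:10  d2:6  d3:3  d4:6  d5:9  d6:6  d7:6  d8:0  d9:0  d10:0 → peak 10
Task 6@5: d1:10  d2:6  d3:3  d4:3  d5:9  d6:6  d7:6  d8:3  d9:0  d10:0 → peak 10
Task 6@6: d1:10  d2:6  d3:3  d4:3  d5:6  d6:6  d7:6  d8:3  d9:3  d10:0 → peak 10
Task 6@7: d1:10  d2:6  d3:3  d4:3  d5:6  d6:3  d7:6  d8:3  d9:3  d10:3 → peak 10
Best is Task 6@2, peak 10.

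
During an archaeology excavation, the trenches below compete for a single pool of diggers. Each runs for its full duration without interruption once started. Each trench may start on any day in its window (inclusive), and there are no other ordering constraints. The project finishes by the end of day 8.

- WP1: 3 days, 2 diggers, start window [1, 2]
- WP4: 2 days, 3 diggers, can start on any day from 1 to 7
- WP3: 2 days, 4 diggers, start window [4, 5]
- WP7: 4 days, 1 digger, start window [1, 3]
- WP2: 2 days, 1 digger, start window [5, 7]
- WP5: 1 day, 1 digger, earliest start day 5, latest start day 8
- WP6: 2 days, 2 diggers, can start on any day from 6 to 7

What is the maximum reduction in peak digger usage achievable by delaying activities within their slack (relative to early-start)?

1

Early-start peak: d1:6  d2:6  d3:3  d4:5  d5:6  d6:3  d7:2  d8:0 ⇒ 6.
Leveled (WP1@1, WP4@1, WP3@4, WP7@3, WP2@6, WP5@6, WP6@6): d1:5  d2:5  d3:3  d4:5  d5:5  d6:5  d7:3  d8:0 ⇒ 5.
Reduction 6 − 5 = 1.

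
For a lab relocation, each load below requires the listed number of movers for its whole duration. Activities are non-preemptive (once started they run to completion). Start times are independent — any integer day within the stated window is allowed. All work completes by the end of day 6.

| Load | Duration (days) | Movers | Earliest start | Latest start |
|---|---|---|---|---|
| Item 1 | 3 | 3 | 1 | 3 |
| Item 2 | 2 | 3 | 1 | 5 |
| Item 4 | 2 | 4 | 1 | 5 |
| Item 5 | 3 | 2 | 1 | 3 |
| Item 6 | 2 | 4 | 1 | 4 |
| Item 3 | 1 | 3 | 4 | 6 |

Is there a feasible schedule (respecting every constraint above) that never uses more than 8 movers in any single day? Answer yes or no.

Schedule Item 1@1, Item 2@1, Item 4@4, Item 5@1, Item 6@4, Item 3@6: d1:8  d2:8  d3:5  d4:8  d5:8  d6:3 — peak 8 ≤ 8.

yes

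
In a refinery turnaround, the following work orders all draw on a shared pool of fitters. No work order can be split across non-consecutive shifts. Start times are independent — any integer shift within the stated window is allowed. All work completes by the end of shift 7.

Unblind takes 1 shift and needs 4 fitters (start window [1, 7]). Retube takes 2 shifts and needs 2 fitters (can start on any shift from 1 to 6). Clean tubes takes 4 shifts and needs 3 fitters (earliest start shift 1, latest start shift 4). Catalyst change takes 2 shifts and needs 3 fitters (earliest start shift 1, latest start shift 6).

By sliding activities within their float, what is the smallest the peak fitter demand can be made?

5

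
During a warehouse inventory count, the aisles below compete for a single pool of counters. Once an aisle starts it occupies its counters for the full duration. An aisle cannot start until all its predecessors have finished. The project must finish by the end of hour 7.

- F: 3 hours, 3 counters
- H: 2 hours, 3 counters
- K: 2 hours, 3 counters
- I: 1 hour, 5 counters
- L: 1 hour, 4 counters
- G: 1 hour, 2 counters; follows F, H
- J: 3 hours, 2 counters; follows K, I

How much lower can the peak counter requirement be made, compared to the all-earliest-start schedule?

12

Early-start peak: h1:18  h2:9  h3:5  h4:4  h5:2  h6:0  h7:0 ⇒ 18.
Leveled (F@2, H@4, K@2, I@1, L@6, G@7, J@5): h1:5  h2:6  h3:6  h4:6  h5:5  h6:6  h7:4 ⇒ 6.
Reduction 18 − 6 = 12.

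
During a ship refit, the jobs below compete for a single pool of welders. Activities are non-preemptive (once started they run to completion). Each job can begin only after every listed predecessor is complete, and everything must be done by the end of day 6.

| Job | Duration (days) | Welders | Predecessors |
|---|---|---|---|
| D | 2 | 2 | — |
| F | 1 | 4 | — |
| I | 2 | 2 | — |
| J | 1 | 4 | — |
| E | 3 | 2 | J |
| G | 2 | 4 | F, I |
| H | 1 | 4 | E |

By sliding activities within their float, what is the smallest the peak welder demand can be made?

Early-start (D@1, F@1, I@1, J@1, E@2, G@3, H@5) gives peak 12: d1:12  d2:6  d3:6  d4:6  d5:4  d6:0.
Shift D→5, J→2, E→3, H→6.
Schedule D@5, F@1, I@1, J@2, E@3, G@3, H@6: d1:6  d2:6  d3:6  d4:6  d5:4  d6:6 — peak 6.
Total welder-days = 34 over 6 days ⇒ peak ≥ ⌈34/6⌉ = 6, so 6 is optimal.

6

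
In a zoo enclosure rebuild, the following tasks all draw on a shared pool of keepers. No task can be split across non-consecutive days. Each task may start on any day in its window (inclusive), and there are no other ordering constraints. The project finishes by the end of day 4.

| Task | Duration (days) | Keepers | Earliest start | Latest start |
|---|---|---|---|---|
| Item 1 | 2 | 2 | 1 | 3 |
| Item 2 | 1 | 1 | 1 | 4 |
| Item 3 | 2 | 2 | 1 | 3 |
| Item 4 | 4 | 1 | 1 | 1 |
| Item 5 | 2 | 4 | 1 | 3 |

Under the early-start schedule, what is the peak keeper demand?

10

Early-start schedule: Item 1@1, Item 2@1, Item 3@1, Item 4@1, Item 5@1.
Load per day: day 1: 10, day 2: 9, day 3: 1, day 4: 1.
Peak is 10.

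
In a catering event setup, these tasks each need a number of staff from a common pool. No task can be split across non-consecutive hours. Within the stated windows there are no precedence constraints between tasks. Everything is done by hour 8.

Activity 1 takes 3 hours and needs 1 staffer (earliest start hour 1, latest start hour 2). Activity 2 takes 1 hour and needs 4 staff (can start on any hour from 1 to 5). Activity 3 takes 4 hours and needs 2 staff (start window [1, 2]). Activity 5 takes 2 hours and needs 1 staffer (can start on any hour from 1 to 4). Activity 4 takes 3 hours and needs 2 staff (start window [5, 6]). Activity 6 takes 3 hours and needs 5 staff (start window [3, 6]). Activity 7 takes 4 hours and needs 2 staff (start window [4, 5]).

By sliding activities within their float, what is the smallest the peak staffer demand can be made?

Early-start (Activity 1@1, Activity 2@1, Activity 3@1, Activity 5@1, Activity 4@5, Activity 6@3, Activity 7@4) gives peak 9: h1:8  h2:4  h3:8  h4:9  h5:9  h6:4  h7:4  h8:0.
Shift Activity 4→6, Activity 7→5.
Schedule Activity 1@1, Activity 2@1, Activity 3@1, Activity 5@1, Activity 4@6, Activity 6@3, Activity 7@5: h1:8  h2:4  h3:8  h4:7  h5:7  h6:4  h7:4  h8:4 — peak 8.

8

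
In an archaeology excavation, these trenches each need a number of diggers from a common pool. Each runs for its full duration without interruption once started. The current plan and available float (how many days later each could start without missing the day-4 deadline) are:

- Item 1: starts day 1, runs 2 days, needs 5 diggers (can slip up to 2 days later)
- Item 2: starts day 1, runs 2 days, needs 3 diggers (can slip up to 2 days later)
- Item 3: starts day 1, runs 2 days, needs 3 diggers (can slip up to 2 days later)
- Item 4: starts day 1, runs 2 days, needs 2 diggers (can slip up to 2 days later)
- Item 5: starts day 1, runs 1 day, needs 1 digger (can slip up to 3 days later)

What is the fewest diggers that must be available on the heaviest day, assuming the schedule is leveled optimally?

7

Early-start (Item 1@1, Item 2@1, Item 3@1, Item 4@1, Item 5@1) gives peak 14: d1:14  d2:13  d3:0  d4:0.
Shift Item 2→3, Item 3→3, Item 5→3.
Schedule Item 1@1, Item 2@3, Item 3@3, Item 4@1, Item 5@3: d1:7  d2:7  d3:7  d4:6 — peak 7.
Total digger-days = 27 over 4 days ⇒ peak ≥ ⌈27/4⌉ = 7, so 7 is optimal.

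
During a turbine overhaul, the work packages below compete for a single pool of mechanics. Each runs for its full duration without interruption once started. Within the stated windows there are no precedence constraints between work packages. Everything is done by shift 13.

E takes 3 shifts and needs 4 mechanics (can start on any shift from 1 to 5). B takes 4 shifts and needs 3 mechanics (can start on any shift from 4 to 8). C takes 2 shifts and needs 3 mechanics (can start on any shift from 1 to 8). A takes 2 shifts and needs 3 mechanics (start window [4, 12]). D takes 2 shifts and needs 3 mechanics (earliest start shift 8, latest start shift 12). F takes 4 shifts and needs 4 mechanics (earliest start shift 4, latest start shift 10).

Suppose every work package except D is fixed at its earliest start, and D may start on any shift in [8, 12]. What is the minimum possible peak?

10

D@8: s1:7  s2:7  s3:4  s4:10  s5:10  s6:7  s7:7  s8:3  s9:3  s10:0  s11:0  s12:0  s13:0 → peak 10
D@9: s1:7  s2:7  s3:4  s4:10  s5:10  s6:7  s7:7  s8:0  s9:3  s10:3  s11:0  s12:0  s13:0 → peak 10
D@10: s1:7  s2:7  s3:4  s4:10  s5:10  s6:7  s7:7  s8:0  s9:0  s10:3  s11:3  s12:0  s13:0 → peak 10
D@11: s1:7  s2:7  s3:4  s4:10  s5:10  s6:7  s7:7  s8:0  s9:0  s10:0  s11:3  s12:3  s13:0 → peak 10
D@12: s1:7  s2:7  s3:4  s4:10  s5:10  s6:7  s7:7  s8:0  s9:0  s10:0  s11:0  s12:3  s13:3 → peak 10
Best is D@8, peak 10.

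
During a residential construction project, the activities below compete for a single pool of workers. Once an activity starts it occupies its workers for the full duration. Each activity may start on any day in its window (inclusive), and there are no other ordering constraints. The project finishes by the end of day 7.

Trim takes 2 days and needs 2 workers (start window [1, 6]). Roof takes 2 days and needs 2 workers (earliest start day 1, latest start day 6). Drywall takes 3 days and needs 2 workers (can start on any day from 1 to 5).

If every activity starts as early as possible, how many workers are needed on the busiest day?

Early-start schedule: Trim@1, Roof@1, Drywall@1.
Load per day: day 1: 6, day 2: 6, day 3: 2, day 4: 0, day 5: 0, day 6: 0, day 7: 0.
Peak is 6.

6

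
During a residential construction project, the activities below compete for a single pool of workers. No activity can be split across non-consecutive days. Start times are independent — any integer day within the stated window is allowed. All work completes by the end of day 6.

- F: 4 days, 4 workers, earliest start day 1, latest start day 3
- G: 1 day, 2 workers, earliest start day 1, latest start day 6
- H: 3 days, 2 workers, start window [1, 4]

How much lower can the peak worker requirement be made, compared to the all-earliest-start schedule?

2

Early-start peak: d1:8  d2:6  d3:6  d4:4  d5:0  d6:0 ⇒ 8.
Leveled (F@1, G@1, H@2): d1:6  d2:6  d3:6  d4:6  d5:0  d6:0 ⇒ 6.
Reduction 8 − 6 = 2.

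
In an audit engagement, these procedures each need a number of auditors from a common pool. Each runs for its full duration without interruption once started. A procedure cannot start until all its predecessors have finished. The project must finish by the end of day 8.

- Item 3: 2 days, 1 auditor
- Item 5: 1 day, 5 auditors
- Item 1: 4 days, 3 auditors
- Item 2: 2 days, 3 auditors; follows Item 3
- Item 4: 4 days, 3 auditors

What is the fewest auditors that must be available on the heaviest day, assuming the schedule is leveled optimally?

Early-start (Item 3@1, Item 5@1, Item 1@1, Item 2@3, Item 4@1) gives peak 12: d1:12  d2:7  d3:9  d4:9  d5:0  d6:0  d7:0  d8:0.
Shift Item 1→2, Item 4→5.
Schedule Item 3@1, Item 5@1, Item 1@2, Item 2@3, Item 4@5: d1:6  d2:4  d3:6  d4:6  d5:6  d6:3  d7:3  d8:3 — peak 6.

6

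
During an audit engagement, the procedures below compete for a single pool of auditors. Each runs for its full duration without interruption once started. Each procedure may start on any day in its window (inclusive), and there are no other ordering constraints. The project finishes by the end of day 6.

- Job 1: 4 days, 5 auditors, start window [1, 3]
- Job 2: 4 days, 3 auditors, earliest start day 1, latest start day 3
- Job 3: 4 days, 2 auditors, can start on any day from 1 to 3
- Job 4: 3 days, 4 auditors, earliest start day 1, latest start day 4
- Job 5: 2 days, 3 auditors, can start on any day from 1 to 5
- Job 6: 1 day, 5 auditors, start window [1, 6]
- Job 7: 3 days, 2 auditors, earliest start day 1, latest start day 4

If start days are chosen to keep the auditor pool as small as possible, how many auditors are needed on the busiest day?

14

Early-start (Job 1@1, Job 2@1, Job 3@1, Job 4@1, Job 5@1, Job 6@1, Job 7@1) gives peak 24: d1:24  d2:19  d3:16  d4:10  d5:0  d6:0.
Shift Job 5→5, Job 6→5, Job 7→4.
Schedule Job 1@1, Job 2@1, Job 3@1, Job 4@1, Job 5@5, Job 6@5, Job 7@4: d1:14  d2:14  d3:14  d4:12  d5:10  d6:5 — peak 14.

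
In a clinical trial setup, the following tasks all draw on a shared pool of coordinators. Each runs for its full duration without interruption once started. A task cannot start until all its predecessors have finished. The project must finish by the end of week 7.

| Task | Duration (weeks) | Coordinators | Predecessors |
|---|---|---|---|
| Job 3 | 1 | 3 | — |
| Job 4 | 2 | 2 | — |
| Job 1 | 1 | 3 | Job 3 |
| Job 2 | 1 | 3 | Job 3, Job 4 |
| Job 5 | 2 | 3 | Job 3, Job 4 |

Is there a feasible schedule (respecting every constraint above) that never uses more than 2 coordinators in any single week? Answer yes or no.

no

Total coordinator-weeks = 19; over 7 weeks the average is 19/7 > 2, so some week must exceed 2.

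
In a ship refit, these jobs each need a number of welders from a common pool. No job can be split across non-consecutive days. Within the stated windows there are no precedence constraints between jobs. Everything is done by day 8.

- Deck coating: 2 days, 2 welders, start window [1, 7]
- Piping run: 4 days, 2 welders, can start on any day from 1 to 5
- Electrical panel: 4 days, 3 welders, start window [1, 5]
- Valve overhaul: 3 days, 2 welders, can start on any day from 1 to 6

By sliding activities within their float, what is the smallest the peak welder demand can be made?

5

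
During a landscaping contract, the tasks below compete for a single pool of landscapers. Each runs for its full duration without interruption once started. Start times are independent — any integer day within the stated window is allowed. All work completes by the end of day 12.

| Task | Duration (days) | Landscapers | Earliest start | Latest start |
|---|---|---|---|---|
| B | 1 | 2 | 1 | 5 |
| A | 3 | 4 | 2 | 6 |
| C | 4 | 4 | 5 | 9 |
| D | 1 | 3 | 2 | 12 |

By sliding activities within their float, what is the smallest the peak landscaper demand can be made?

4

Early-start (B@1, A@2, C@5, D@2) gives peak 7: d1:2  d2:7  d3:4  d4:4  d5:4  d6:4  d7:4  d8:4  d9:0  d10:0  d11:0  d12:0.
Shift D→9.
Schedule B@1, A@2, C@5, D@9: d1:2  d2:4  d3:4  d4:4  d5:4  d6:4  d7:4  d8:4  d9:3  d10:0  d11:0  d12:0 — peak 4.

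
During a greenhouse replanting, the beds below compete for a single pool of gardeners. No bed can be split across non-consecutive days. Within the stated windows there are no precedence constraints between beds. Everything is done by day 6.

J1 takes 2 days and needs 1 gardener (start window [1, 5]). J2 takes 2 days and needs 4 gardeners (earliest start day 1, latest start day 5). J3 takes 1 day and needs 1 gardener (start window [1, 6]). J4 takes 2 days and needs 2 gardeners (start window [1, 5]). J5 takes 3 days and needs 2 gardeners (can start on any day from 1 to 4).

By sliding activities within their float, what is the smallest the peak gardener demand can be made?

4

Early-start (J1@1, J2@1, J3@1, J4@1, J5@1) gives peak 10: d1:10  d2:9  d3:2  d4:0  d5:0  d6:0.
Shift J2→5, J4→3.
Schedule J1@1, J2@5, J3@1, J4@3, J5@1: d1:4  d2:3  d3:4  d4:2  d5:4  d6:4 — peak 4.
Total gardener-days = 21 over 6 days ⇒ peak ≥ ⌈21/6⌉ = 4, so 4 is optimal.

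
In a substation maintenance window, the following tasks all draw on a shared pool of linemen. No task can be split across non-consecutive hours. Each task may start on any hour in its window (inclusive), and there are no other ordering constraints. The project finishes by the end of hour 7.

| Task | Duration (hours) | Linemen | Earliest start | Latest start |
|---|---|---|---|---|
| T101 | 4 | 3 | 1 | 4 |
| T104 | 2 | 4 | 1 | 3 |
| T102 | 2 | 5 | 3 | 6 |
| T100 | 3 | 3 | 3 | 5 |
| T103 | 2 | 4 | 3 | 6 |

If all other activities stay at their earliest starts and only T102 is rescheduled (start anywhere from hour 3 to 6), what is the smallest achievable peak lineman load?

10

T102@3: h1:7  h2:7  h3:15  h4:15  h5:3  h6:0  h7:0 → peak 15
T102@4: h1:7  h2:7  h3:10  h4:15  h5:8  h6:0  h7:0 → peak 15
T102@5: h1:7  h2:7  h3:10  h4:10  h5:8  h6:5  h7:0 → peak 10
T102@6: h1:7  h2:7  h3:10  h4:10  h5:3  h6:5  h7:5 → peak 10
Best is T102@5, peak 10.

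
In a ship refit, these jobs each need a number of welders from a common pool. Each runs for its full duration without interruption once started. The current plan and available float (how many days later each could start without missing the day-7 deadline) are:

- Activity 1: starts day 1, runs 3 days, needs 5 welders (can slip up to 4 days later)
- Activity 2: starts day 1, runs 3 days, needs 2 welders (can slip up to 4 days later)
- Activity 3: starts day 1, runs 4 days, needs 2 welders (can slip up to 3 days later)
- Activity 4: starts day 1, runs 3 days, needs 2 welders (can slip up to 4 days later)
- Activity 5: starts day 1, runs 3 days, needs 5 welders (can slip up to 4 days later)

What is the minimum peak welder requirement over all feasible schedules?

9

Early-start (Activity 1@1, Activity 2@1, Activity 3@1, Activity 4@1, Activity 5@1) gives peak 16: d1:16  d2:16  d3:16  d4:2  d5:0  d6:0  d7:0.
Shift Activity 4→4, Activity 5→4.
Schedule Activity 1@1, Activity 2@1, Activity 3@1, Activity 4@4, Activity 5@4: d1:9  d2:9  d3:9  d4:9  d5:7  d6:7  d7:0 — peak 9.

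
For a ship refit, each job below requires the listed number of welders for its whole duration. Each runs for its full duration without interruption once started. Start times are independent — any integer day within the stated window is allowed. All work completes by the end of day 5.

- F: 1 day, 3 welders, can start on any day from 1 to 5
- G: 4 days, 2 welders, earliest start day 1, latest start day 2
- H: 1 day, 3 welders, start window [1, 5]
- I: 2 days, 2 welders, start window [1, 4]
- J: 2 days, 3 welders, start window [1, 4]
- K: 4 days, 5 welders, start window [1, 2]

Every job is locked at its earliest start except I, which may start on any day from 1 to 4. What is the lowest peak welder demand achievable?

I@1: d1:18  d2:12  d3:7  d4:7  d5:0 → peak 18
I@2: d1:16  d2:12  d3:9  d4:7  d5:0 → peak 16
I@3: d1:16  d2:10  d3:9  d4:9  d5:0 → peak 16
I@4: d1:16  d2:10  d3:7  d4:9  d5:2 → peak 16
Best is I@2, peak 16.

16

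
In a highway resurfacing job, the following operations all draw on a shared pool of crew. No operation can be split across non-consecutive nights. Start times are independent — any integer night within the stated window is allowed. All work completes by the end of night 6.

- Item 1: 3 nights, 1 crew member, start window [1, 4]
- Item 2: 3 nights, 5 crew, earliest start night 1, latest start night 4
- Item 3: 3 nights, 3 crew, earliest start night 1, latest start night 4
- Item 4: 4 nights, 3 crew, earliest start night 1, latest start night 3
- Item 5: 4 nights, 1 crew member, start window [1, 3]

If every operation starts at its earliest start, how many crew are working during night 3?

13

At early start, night 3 has: Item 1, Item 2, Item 3, Item 4, Item 5.
Demand: 1 + 5 + 3 + 3 + 1 = 13.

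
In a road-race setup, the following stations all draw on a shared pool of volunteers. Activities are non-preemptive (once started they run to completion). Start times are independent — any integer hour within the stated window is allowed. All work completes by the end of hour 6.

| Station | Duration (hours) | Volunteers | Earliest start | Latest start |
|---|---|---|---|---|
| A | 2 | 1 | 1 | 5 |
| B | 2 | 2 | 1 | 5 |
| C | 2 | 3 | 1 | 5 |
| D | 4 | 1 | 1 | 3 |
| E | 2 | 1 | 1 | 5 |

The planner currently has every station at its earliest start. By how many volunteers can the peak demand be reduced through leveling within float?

5

Early-start peak: h1:8  h2:8  h3:1  h4:1  h5:0  h6:0 ⇒ 8.
Leveled (A@1, B@3, C@5, D@1, E@1): h1:3  h2:3  h3:3  h4:3  h5:3  h6:3 ⇒ 3.
Reduction 8 − 3 = 5.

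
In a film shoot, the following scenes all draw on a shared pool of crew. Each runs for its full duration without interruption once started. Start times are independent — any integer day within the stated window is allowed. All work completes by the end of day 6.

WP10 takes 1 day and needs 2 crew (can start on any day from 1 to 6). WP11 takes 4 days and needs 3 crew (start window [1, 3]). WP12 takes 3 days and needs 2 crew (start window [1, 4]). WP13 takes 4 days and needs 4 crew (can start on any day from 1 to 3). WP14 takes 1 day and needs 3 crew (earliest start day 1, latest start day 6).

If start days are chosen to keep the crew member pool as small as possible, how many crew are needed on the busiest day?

9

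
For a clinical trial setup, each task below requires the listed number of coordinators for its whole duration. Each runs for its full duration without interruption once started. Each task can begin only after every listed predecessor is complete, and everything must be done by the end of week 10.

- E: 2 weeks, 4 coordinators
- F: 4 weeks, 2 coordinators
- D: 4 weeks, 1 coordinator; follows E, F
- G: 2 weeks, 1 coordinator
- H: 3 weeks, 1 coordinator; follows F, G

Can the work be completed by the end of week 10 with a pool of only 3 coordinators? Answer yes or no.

The minimum achievable peak is 4; 3 < 4, so no feasible schedule stays within the cap.

no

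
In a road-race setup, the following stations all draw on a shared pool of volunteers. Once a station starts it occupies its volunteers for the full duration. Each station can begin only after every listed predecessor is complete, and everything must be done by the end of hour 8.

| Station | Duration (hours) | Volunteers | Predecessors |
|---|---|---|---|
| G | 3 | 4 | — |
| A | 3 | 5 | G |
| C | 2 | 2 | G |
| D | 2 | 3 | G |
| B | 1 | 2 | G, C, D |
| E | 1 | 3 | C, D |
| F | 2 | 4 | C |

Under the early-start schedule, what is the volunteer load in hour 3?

4

At early start, hour 3 has: G.
Demand: 4 = 4.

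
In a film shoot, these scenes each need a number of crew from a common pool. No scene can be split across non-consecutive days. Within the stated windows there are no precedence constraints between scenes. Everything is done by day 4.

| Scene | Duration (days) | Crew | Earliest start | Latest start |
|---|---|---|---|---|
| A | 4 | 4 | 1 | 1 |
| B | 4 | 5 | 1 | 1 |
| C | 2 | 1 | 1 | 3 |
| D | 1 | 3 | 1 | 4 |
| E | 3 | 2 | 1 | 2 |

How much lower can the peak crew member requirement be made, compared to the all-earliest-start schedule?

3

Early-start peak: d1:15  d2:12  d3:11  d4:9 ⇒ 15.
Leveled (A@1, B@1, C@1, D@4, E@1): d1:12  d2:12  d3:11  d4:12 ⇒ 12.
Reduction 15 − 12 = 3.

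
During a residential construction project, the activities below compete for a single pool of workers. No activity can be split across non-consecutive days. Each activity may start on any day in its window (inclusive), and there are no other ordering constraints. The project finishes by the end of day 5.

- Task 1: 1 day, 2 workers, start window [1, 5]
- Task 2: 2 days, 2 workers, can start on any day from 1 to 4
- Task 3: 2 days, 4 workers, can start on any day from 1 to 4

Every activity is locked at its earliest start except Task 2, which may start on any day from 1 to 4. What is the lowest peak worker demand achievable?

6

Task 2@1: d1:8  d2:6  d3:0  d4:0  d5:0 → peak 8
Task 2@2: d1:6  d2:6  d3:2  d4:0  d5:0 → peak 6
Task 2@3: d1:6  d2:4  d3:2  d4:2  d5:0 → peak 6
Task 2@4: d1:6  d2:4  d3:0  d4:2  d5:2 → peak 6
Best is Task 2@2, peak 6.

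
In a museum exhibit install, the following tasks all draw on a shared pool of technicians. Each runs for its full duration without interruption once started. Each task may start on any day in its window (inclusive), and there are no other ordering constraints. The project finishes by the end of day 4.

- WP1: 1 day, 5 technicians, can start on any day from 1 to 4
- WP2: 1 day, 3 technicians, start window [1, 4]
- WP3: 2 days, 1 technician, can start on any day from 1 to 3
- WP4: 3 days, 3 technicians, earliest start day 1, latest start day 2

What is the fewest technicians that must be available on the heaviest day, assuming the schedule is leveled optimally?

6

Early-start (WP1@1, WP2@1, WP3@1, WP4@1) gives peak 12: d1:12  d2:4  d3:3  d4:0.
Shift WP2→2, WP3→3, WP4→2.
Schedule WP1@1, WP2@2, WP3@3, WP4@2: d1:5  d2:6  d3:4  d4:4 — peak 6.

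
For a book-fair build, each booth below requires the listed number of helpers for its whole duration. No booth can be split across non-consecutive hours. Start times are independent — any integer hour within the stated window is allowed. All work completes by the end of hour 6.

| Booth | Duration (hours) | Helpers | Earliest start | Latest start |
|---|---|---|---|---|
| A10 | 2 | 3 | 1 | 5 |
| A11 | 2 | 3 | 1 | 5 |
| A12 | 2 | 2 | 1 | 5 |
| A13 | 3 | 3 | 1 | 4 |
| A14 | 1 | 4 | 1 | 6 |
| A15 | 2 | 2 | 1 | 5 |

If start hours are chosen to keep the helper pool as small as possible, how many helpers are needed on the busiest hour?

6

Early-start (A10@1, A11@1, A12@1, A13@1, A14@1, A15@1) gives peak 17: h1:17  h2:13  h3:3  h4:0  h5:0  h6:0.
Shift A12→3, A13→3, A14→6, A15→5.
Schedule A10@1, A11@1, A12@3, A13@3, A14@6, A15@5: h1:6  h2:6  h3:5  h4:5  h5:5  h6:6 — peak 6.
Total helper-hours = 33 over 6 hours ⇒ peak ≥ ⌈33/6⌉ = 6, so 6 is optimal.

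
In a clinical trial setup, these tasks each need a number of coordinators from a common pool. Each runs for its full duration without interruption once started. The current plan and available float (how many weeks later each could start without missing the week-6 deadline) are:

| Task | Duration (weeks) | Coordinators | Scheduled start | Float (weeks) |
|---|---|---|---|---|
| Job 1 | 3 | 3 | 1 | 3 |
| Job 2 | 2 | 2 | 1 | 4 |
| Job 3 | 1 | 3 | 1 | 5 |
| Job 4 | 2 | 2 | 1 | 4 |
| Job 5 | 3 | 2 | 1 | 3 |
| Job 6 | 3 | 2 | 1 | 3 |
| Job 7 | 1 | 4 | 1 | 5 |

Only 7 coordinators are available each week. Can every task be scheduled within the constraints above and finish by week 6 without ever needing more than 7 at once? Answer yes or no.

yes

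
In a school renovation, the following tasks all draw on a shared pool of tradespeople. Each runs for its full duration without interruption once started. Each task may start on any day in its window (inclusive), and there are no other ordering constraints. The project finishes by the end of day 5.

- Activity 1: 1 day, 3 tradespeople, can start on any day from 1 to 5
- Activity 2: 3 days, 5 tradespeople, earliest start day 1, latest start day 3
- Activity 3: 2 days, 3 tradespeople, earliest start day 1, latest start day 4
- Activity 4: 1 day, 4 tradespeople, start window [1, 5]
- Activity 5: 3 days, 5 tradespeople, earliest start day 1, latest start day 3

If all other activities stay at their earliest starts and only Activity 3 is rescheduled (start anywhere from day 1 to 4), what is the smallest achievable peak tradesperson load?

Activity 3@1: d1:20  d2:13  d3:10  d4:0  d5:0 → peak 20
Activity 3@2: d1:17  d2:13  d3:13  d4:0  d5:0 → peak 17
Activity 3@3: d1:17  d2:10  d3:13  d4:3  d5:0 → peak 17
Activity 3@4: d1:17  d2:10  d3:10  d4:3  d5:3 → peak 17
Best is Activity 3@2, peak 17.

17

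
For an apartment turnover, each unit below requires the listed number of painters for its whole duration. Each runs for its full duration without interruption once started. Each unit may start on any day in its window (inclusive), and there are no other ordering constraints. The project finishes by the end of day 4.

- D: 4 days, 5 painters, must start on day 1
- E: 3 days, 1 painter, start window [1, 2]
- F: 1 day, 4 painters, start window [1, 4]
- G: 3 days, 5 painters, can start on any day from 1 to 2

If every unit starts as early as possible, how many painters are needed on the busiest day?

Early-start schedule: D@1, E@1, F@1, G@1.
Load per day: day 1: 15, day 2: 11, day 3: 11, day 4: 5.
Peak is 15.

15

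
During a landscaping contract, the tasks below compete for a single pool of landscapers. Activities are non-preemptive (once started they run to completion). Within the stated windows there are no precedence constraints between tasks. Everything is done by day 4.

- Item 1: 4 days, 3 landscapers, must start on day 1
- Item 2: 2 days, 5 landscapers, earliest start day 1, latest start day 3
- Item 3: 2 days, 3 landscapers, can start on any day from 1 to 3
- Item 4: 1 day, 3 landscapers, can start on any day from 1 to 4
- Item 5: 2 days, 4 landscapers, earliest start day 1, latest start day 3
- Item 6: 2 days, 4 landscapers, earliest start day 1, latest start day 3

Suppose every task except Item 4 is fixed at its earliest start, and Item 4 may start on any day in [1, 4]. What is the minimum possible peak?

19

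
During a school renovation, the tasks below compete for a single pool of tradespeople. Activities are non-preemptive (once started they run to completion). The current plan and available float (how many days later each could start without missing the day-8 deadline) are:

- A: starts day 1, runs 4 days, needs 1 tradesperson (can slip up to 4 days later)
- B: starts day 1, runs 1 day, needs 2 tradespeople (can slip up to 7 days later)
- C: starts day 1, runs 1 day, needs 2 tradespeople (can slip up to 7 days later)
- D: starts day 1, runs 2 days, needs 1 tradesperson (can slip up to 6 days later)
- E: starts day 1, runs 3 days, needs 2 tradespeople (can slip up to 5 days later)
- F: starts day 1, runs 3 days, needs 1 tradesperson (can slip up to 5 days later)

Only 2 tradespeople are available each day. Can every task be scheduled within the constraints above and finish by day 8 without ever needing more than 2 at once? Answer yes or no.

no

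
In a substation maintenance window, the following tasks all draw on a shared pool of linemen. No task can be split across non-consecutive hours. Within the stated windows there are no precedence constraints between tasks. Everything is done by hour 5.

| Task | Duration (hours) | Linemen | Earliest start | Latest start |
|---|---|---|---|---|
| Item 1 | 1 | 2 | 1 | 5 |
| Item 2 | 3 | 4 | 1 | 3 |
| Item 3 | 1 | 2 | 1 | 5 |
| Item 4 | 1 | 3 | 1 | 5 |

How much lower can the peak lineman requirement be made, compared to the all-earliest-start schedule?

7

Early-start peak: h1:11  h2:4  h3:4  h4:0  h5:0 ⇒ 11.
Leveled (Item 1@1, Item 2@2, Item 3@1, Item 4@5): h1:4  h2:4  h3:4  h4:4  h5:3 ⇒ 4.
Reduction 11 − 4 = 7.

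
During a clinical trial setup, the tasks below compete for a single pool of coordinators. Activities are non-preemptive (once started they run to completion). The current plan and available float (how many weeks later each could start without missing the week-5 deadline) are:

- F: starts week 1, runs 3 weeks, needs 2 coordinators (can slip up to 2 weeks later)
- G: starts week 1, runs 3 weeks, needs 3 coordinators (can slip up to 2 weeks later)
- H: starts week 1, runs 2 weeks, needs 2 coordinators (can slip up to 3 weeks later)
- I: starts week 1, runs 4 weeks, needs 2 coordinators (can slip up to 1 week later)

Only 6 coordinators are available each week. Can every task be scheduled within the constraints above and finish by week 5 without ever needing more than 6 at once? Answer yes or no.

The minimum achievable peak is 7; 6 < 7, so no feasible schedule stays within the cap.

no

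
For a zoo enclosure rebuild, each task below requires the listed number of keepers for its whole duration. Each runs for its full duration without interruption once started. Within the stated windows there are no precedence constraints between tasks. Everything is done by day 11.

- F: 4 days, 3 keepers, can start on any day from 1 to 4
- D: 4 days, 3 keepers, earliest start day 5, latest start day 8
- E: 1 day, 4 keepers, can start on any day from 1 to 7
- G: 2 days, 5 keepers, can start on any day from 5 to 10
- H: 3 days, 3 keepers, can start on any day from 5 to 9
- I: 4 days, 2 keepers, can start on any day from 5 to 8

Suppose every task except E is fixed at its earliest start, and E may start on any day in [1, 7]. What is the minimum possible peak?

E@1: d1:7  d2:3  d3:3  d4:3  d5:13  d6:13  d7:8  d8:5  d9:0  d10:0  d11:0 → peak 13
E@2: d1:3  d2:7  d3:3  d4:3  d5:13  d6:13  d7:8  d8:5  d9:0  d10:0  d11:0 → peak 13
E@3: d1:3  d2:3  d3:7  d4:3  d5:13  d6:13  d7:8  d8:5  d9:0  d10:0  d11:0 → peak 13
E@4: d1:3  d2:3  d3:3  d4:7  d5:13  d6:13  d7:8  d8:5  d9:0  d10:0  d11:0 → peak 13
E@5: d1:3  d2:3  d3:3  d4:3  d5:17  d6:13  d7:8  d8:5  d9:0  d10:0  d11:0 → peak 17
E@6: d1:3  d2:3  d3:3  d4:3  d5:13  d6:17  d7:8  d8:5  d9:0  d10:0  d11:0 → peak 17
E@7: d1:3  d2:3  d3:3  d4:3  d5:13  d6:13  d7:12  d8:5  d9:0  d10:0  d11:0 → peak 13
Best is E@1, peak 13.

13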